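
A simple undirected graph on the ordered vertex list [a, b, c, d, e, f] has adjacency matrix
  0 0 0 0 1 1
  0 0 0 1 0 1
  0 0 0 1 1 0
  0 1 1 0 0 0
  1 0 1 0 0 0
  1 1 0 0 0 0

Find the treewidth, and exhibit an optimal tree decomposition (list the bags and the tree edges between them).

Treewidth 2.
One optimal decomposition is:
Bags: B1 = {a, c, e}  B2 = {a, c, f}  B3 = {b, c, f}  B4 = {b, c, d}
Tree: B1–B2, B2–B3, B3–B4

Each bag holds 3 vertices, so the decomposition has width 2, which upper-bounds the treewidth. For the lower bound, G contains the cycle c–e–a–f–b–d–c, so G is not a forest; only forests have treewidth ≤ 1, hence tw(G) ≥ 2. The upper and lower bounds meet at 2, so that is the treewidth.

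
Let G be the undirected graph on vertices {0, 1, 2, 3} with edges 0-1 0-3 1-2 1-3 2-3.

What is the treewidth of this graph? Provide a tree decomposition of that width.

Every bag has size at most 3, so the width is 3 − 1 = 2 and tw(G) ≤ 2. For the lower bound, the 3 vertices {0, 1, 3} are pairwise adjacent, and any tree decomposition puts a clique entirely inside one bag — forcing width ≥ 2. Therefore the treewidth is 2.

Treewidth 2.
One such decomposition:
Bags: B1 = {0, 1, 3}  B2 = {1, 2, 3}
Tree: B1–B2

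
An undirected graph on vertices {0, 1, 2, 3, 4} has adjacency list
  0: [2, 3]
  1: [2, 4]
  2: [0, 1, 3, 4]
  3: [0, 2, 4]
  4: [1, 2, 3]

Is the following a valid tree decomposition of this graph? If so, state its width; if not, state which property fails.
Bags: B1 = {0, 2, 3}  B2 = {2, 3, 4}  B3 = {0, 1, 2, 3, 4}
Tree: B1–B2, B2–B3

No — bags containing vertex 0 are not connected in the tree.

A tree decomposition must satisfy three properties: every vertex lies in some bag; for every edge, both endpoints lie together in some bag; and for every vertex, the bags containing it form a connected subtree. Here bags containing vertex 0 are not connected in the tree, so the decomposition is invalid.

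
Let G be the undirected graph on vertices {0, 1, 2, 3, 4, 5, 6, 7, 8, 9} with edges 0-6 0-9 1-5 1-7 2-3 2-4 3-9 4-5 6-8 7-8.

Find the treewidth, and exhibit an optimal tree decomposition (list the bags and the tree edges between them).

Every bag has size at most 3, so the width is 3 − 1 = 2 and tw(G) ≤ 2. Since 0–6–8–7–1–5–4–2–3–9–0 is a cycle in G, G is not acyclic. Forests are exactly the graphs of treewidth ≤ 1, so tw(G) ≥ 2. Combining the bounds, tw(G) = 2.

Treewidth 2.
One such decomposition:
Bags: B1 = {0, 6, 8}  B2 = {0, 7, 8}  B3 = {0, 1, 7}  B4 = {0, 1, 5}  B5 = {0, 4, 5}  B6 = {0, 2, 4}  B7 = {0, 2, 3}  B8 = {0, 3, 9}
Tree: B1–B2, B2–B3, B3–B4, B4–B5, B5–B6, B6–B7, B7–B8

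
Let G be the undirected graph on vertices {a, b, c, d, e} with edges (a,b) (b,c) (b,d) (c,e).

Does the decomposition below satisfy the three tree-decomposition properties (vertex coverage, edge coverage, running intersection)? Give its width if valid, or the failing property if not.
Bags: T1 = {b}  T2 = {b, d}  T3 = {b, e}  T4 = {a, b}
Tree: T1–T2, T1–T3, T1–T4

A tree decomposition must satisfy three properties: every vertex lies in some bag; for every edge, both endpoints lie together in some bag; and for every vertex, the bags containing it form a connected subtree. Here vertex c appears in no bag, so the decomposition is invalid.

No — vertex c appears in no bag.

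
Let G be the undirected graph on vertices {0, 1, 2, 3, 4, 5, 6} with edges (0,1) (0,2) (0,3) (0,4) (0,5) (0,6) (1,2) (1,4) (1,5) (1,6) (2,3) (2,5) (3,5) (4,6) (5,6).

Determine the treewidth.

A width-3 tree decomposition is:
Bags: B1 = {0, 1, 2, 5}  B2 = {0, 1, 5, 6}  B3 = {0, 1, 4, 6}  B4 = {0, 2, 3, 5}
Tree: B1–B2, B2–B3, B1–B4
The largest bag has 4 vertices, giving width 3; this decomposition certifies tw(G) ≤ 3. For the lower bound, the 4 vertices {0, 1, 4, 6} are pairwise adjacent, and any tree decomposition puts a clique entirely inside one bag — forcing width ≥ 3. The upper and lower bounds meet at 3, so that is the treewidth.

3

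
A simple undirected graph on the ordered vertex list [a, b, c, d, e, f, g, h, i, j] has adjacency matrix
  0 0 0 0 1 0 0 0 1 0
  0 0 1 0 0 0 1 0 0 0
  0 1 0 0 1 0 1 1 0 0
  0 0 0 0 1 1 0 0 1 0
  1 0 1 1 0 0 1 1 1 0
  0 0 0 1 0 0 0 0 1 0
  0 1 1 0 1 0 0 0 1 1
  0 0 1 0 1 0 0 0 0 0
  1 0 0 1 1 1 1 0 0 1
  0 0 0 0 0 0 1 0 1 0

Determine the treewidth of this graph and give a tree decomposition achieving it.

Treewidth 2.
Bags: B1 = {g, i, j}  B2 = {e, g, i}  B3 = {c, e, g}  B4 = {a, e, i}  B5 = {b, c, g}  B6 = {d, e, i}  B7 = {d, f, i}  B8 = {c, e, h}
Tree: B1–B2, B2–B3, B2–B4, B3–B5, B4–B6, B6–B7, B3–B8

Every bag has size at most 3, so the width is 3 − 1 = 2 and tw(G) ≤ 2. Conversely, {c, e, h} is a clique of size 3, and the vertices of any clique must share a bag in every tree decomposition; so some bag has ≥ 3 vertices and tw(G) ≥ 2. The upper and lower bounds meet at 2, so that is the treewidth.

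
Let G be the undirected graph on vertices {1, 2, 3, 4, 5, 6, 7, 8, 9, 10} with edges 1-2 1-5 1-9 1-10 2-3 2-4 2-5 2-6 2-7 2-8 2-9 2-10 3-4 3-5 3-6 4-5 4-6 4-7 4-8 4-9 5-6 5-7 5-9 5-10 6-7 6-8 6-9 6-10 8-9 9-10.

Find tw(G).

4

A width-4 tree decomposition is:
Bags: B1 = {2, 4, 6, 8, 9}  B2 = {2, 4, 5, 6, 9}  B3 = {2, 3, 4, 5, 6}  B4 = {2, 5, 6, 9, 10}  B5 = {2, 4, 5, 6, 7}  B6 = {1, 2, 5, 9, 10}
Tree: B1–B2, B2–B3, B2–B4, B3–B5, B4–B6
Each bag holds 5 vertices, so the decomposition has width 4, which upper-bounds the treewidth. For the lower bound, the 5 vertices {2, 4, 6, 8, 9} are pairwise adjacent, and any tree decomposition puts a clique entirely inside one bag — forcing width ≥ 4. Combining the bounds, tw(G) = 4.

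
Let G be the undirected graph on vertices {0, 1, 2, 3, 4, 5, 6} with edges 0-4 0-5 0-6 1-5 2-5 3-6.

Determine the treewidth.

A width-1 tree decomposition is:
Bags: B1 = {0, 6}  B2 = {3, 6}  B3 = {0, 4}  B4 = {0, 5}  B5 = {1, 5}  B6 = {2, 5}
Tree: B1–B2, B1–B3, B3–B4, B4–B5, B4–B6
Each bag holds 2 vertices, so the decomposition has width 1, which upper-bounds the treewidth. G has an edge, so its treewidth is at least 1. Combining the bounds, tw(G) = 1.

1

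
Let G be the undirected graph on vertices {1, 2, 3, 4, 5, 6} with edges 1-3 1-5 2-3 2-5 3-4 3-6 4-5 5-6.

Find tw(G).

2

A width-2 tree decomposition is:
Bags: B1 = {3, 4, 5}  B2 = {1, 3, 5}  B3 = {2, 3, 5}  B4 = {3, 5, 6}
Tree: B1–B2, B2–B3, B3–B4
The largest bag has 3 vertices, giving width 2; this decomposition certifies tw(G) ≤ 2. Since 4–5–1–3–4 is a cycle in G, G is not acyclic. Forests are exactly the graphs of treewidth ≤ 1, so tw(G) ≥ 2. Combining the bounds, tw(G) = 2.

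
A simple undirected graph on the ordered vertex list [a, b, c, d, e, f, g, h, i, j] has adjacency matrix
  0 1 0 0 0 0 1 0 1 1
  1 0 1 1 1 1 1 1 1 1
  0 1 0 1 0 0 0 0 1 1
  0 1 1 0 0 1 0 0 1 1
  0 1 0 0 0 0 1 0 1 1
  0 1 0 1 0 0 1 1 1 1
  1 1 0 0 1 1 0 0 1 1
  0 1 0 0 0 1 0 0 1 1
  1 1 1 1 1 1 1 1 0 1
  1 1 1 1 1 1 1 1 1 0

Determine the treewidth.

A width-4 tree decomposition is:
Bags: B1 = {b, d, f, i, j}  B2 = {b, f, g, i, j}  B3 = {b, c, d, i, j}  B4 = {b, e, g, i, j}  B5 = {a, b, g, i, j}  B6 = {b, f, h, i, j}
Tree: B1–B2, B1–B3, B2–B4, B2–B5, B2–B6
The largest bag has 5 vertices, giving width 4; this decomposition certifies tw(G) ≤ 4. Conversely, {a, b, g, i, j} is a clique of size 5, and the vertices of any clique must share a bag in every tree decomposition; so some bag has ≥ 5 vertices and tw(G) ≥ 4. Therefore the treewidth is 4.

4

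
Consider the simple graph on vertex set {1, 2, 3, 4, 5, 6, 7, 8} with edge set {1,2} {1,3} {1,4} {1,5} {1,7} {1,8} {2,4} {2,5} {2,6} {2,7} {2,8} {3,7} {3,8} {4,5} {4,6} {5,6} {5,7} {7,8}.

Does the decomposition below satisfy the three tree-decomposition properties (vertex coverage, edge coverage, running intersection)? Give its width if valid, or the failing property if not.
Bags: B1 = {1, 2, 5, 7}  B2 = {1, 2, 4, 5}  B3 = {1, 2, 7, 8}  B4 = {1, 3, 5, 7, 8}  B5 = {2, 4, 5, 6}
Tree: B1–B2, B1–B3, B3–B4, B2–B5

No — bags containing vertex 5 are not connected in the tree.

A tree decomposition must satisfy three properties: every vertex lies in some bag; for every edge, both endpoints lie together in some bag; and for every vertex, the bags containing it form a connected subtree. Here bags containing vertex 5 are not connected in the tree, so the decomposition is invalid.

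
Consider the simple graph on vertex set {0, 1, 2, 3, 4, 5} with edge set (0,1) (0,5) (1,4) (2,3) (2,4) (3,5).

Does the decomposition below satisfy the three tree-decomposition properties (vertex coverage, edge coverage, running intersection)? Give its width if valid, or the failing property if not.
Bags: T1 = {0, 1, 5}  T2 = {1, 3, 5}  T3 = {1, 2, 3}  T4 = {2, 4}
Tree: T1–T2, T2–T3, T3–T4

No — edge (1,4) lies in no bag.

A tree decomposition must satisfy three properties: every vertex lies in some bag; for every edge, both endpoints lie together in some bag; and for every vertex, the bags containing it form a connected subtree. Here edge (1,4) lies in no bag, so the decomposition is invalid.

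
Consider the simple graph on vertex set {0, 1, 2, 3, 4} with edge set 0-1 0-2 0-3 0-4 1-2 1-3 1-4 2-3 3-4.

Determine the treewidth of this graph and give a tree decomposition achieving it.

The largest bag has 4 vertices, giving width 3; this decomposition certifies tw(G) ≤ 3. For the lower bound, the 4 vertices {0, 1, 2, 3} are pairwise adjacent, and any tree decomposition puts a clique entirely inside one bag — forcing width ≥ 3. Combining the bounds, tw(G) = 3.

Treewidth 3.
Bags: B1 = {0, 1, 2, 3}  B2 = {0, 1, 3, 4}
Tree: B1–B2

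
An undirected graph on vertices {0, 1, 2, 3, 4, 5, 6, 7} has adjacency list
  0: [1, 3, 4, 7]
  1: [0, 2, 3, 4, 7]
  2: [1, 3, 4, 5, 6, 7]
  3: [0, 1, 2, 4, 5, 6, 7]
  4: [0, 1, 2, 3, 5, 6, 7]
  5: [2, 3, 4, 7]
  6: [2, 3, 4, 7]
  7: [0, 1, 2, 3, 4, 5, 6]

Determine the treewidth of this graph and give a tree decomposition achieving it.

Treewidth 4.
Bags: B1 = {1, 2, 3, 4, 7}  B2 = {2, 3, 4, 5, 7}  B3 = {0, 1, 3, 4, 7}  B4 = {2, 3, 4, 6, 7}
Tree: B1–B2, B1–B3, B1–B4

Every bag has size at most 5, so the width is 5 − 1 = 4 and tw(G) ≤ 4. On the other hand G contains the 5-clique {0, 1, 3, 4, 7}. A clique must lie in a single bag of any decomposition, so no decomposition can have width below 4. Hence tw(G) = 4 exactly.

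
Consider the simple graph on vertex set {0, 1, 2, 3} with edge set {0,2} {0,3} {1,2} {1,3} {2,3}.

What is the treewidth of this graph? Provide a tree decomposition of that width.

Each bag holds 3 vertices, so the decomposition has width 2, which upper-bounds the treewidth. For the lower bound, the 3 vertices {0, 2, 3} are pairwise adjacent, and any tree decomposition puts a clique entirely inside one bag — forcing width ≥ 2. The upper and lower bounds meet at 2, so that is the treewidth.

Treewidth 2.
One optimal decomposition is:
Bags: B1 = {0, 2, 3}  B2 = {1, 2, 3}
Tree: B1–B2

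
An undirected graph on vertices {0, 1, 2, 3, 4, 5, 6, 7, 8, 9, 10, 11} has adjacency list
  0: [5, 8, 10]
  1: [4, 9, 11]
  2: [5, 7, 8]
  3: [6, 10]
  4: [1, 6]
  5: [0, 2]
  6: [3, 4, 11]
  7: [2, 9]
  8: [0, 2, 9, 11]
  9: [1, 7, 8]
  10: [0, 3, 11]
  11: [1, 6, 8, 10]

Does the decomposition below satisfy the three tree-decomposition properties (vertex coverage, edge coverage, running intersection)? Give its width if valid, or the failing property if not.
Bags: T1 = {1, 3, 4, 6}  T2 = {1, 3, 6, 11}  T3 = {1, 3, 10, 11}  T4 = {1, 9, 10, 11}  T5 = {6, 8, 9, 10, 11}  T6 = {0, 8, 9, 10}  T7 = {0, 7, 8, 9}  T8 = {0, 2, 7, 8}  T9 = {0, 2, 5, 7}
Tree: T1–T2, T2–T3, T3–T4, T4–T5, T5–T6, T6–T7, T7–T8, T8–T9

No — bags containing vertex 6 are not connected in the tree.

A tree decomposition must satisfy three properties: every vertex lies in some bag; for every edge, both endpoints lie together in some bag; and for every vertex, the bags containing it form a connected subtree. Here bags containing vertex 6 are not connected in the tree, so the decomposition is invalid.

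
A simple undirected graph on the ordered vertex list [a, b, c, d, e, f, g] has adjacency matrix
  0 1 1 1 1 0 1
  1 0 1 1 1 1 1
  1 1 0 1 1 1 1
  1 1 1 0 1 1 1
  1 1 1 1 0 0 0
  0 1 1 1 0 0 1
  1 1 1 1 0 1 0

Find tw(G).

A width-4 tree decomposition is:
Bags: B1 = {a, b, c, d, g}  B2 = {a, b, c, d, e}  B3 = {b, c, d, f, g}
Tree: B1–B2, B1–B3
Each bag holds 5 vertices, so the decomposition has width 4, which upper-bounds the treewidth. On the other hand G contains the 5-clique {b, c, d, f, g}. A clique must lie in a single bag of any decomposition, so no decomposition can have width below 4. Hence tw(G) = 4 exactly.

4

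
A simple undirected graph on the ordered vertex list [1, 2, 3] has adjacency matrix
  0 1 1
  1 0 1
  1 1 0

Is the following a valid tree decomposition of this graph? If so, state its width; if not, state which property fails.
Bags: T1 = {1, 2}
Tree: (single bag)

A tree decomposition must satisfy three properties: every vertex lies in some bag; for every edge, both endpoints lie together in some bag; and for every vertex, the bags containing it form a connected subtree. Here vertex 3 appears in no bag, so the decomposition is invalid.

No — vertex 3 appears in no bag.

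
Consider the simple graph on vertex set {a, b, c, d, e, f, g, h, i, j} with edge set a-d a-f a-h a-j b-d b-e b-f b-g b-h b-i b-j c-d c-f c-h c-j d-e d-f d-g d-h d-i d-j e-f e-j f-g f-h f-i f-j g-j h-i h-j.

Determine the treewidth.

4

A width-4 tree decomposition is:
Bags: B1 = {c, d, f, h, j}  B2 = {b, d, f, h, j}  B3 = {a, d, f, h, j}  B4 = {b, d, f, g, j}  B5 = {b, d, e, f, j}  B6 = {b, d, f, h, i}
Tree: B1–B2, B2–B3, B2–B4, B2–B5, B2–B6
Each bag holds 5 vertices, so the decomposition has width 4, which upper-bounds the treewidth. Conversely, {b, d, f, g, j} is a clique of size 5, and the vertices of any clique must share a bag in every tree decomposition; so some bag has ≥ 5 vertices and tw(G) ≥ 4. The upper and lower bounds meet at 4, so that is the treewidth.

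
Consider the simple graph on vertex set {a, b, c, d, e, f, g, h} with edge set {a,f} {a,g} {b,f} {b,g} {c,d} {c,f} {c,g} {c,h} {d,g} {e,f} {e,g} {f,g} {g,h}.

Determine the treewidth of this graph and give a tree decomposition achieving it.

Every bag has size at most 3, so the width is 3 − 1 = 2 and tw(G) ≤ 2. Conversely, {c, d, g} is a clique of size 3, and the vertices of any clique must share a bag in every tree decomposition; so some bag has ≥ 3 vertices and tw(G) ≥ 2. Hence tw(G) = 2 exactly.

Treewidth 2.
One optimal decomposition is:
Bags: B1 = {c, g, h}  B2 = {c, f, g}  B3 = {e, f, g}  B4 = {a, f, g}  B5 = {b, f, g}  B6 = {c, d, g}
Tree: B1–B2, B2–B3, B3–B4, B4–B5, B2–B6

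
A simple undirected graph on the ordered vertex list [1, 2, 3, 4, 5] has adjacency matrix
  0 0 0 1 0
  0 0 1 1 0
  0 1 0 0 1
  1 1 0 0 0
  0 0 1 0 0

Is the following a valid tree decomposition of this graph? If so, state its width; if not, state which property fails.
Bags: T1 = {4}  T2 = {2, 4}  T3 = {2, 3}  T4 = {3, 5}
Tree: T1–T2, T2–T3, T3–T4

A tree decomposition must satisfy three properties: every vertex lies in some bag; for every edge, both endpoints lie together in some bag; and for every vertex, the bags containing it form a connected subtree. Here vertex 1 appears in no bag, so the decomposition is invalid.

No — vertex 1 appears in no bag.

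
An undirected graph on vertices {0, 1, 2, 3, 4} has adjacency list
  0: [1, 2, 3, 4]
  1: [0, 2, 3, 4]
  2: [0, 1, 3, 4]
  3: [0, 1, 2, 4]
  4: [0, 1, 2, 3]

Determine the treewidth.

4

A width-4 tree decomposition is:
Bags: B1 = {0, 1, 2, 3, 4}
Tree: (single bag)
A single bag containing all 5 vertices is trivially a valid decomposition of width 4. On the other hand G contains the 5-clique {0, 1, 2, 3, 4}. A clique must lie in a single bag of any decomposition, so no decomposition can have width below 4. Hence tw(G) = 4 exactly.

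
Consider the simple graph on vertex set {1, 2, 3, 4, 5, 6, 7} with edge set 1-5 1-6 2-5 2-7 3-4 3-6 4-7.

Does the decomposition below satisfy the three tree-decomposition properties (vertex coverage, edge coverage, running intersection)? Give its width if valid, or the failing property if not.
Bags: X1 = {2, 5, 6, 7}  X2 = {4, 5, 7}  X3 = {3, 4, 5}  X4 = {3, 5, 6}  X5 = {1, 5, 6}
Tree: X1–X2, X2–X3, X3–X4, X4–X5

A tree decomposition must satisfy three properties: every vertex lies in some bag; for every edge, both endpoints lie together in some bag; and for every vertex, the bags containing it form a connected subtree. Here bags containing vertex 6 are not connected in the tree, so the decomposition is invalid.

No — bags containing vertex 6 are not connected in the tree.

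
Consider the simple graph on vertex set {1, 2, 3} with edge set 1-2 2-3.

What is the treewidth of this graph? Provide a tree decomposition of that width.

Each bag holds 2 vertices, so the decomposition has width 1, which upper-bounds the treewidth. G has an edge, so its treewidth is at least 1. Therefore the treewidth is 1.

Treewidth 1.
Bags: B1 = {1, 2}  B2 = {2, 3}
Tree: B1–B2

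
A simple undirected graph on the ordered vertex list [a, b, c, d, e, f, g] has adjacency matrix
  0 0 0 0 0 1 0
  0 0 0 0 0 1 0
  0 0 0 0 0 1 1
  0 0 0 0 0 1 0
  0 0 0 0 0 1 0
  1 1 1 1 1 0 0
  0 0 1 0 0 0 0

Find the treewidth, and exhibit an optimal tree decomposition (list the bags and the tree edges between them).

Every bag has size at most 2, so the width is 2 − 1 = 1 and tw(G) ≤ 1. Since G has at least one edge (e.g. b–f), it is not an edgeless graph, so tw(G) ≥ 1. Hence tw(G) = 1 exactly.

Treewidth 1.
Bags: B1 = {b, f}  B2 = {c, f}  B3 = {e, f}  B4 = {a, f}  B5 = {d, f}  B6 = {c, g}
Tree: B1–B2, B1–B3, B1–B4, B3–B5, B2–B6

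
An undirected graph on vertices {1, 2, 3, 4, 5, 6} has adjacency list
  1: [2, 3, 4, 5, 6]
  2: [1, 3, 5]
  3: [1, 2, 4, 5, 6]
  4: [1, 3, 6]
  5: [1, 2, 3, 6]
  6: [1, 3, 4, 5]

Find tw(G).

3

A width-3 tree decomposition is:
Bags: B1 = {1, 3, 5, 6}  B2 = {1, 3, 4, 6}  B3 = {1, 2, 3, 5}
Tree: B1–B2, B1–B3
Every bag has size at most 4, so the width is 4 − 1 = 3 and tw(G) ≤ 3. On the other hand G contains the 4-clique {1, 3, 4, 6}. A clique must lie in a single bag of any decomposition, so no decomposition can have width below 3. Hence tw(G) = 3 exactly.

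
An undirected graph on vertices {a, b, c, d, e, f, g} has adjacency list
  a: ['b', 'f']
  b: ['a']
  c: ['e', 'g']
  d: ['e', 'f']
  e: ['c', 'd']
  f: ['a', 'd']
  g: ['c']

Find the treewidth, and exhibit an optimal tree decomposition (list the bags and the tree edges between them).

The largest bag has 2 vertices, giving width 1; this decomposition certifies tw(G) ≤ 1. G has an edge, so its treewidth is at least 1. Combining the bounds, tw(G) = 1.

Treewidth 1.
One such decomposition:
Bags: B1 = {a, b}  B2 = {a, f}  B3 = {d, f}  B4 = {d, e}  B5 = {c, e}  B6 = {c, g}
Tree: B1–B2, B2–B3, B3–B4, B4–B5, B5–B6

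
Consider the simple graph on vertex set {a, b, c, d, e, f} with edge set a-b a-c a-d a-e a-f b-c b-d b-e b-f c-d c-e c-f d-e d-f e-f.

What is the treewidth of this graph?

A width-5 tree decomposition is:
Bags: B1 = {a, b, c, d, e, f}
Tree: (single bag)
A single bag containing all 6 vertices is trivially a valid decomposition of width 5. Conversely, {a, b, c, d, e, f} is a clique of size 6, and the vertices of any clique must share a bag in every tree decomposition; so some bag has ≥ 6 vertices and tw(G) ≥ 5. Hence tw(G) = 5 exactly.

5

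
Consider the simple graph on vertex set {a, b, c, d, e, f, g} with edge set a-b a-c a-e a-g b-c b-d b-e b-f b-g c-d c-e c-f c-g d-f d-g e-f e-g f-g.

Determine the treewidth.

4

A width-4 tree decomposition is:
Bags: B1 = {b, c, d, f, g}  B2 = {b, c, e, f, g}  B3 = {a, b, c, e, g}
Tree: B1–B2, B2–B3
Every bag has size at most 5, so the width is 5 − 1 = 4 and tw(G) ≤ 4. Conversely, {b, c, d, f, g} is a clique of size 5, and the vertices of any clique must share a bag in every tree decomposition; so some bag has ≥ 5 vertices and tw(G) ≥ 4. Hence tw(G) = 4 exactly.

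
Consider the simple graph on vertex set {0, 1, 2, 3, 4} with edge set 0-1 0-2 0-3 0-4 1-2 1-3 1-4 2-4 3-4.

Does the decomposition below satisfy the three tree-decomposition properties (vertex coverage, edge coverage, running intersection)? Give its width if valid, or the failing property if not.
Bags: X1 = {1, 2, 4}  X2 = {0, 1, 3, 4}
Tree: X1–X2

A tree decomposition must satisfy three properties: every vertex lies in some bag; for every edge, both endpoints lie together in some bag; and for every vertex, the bags containing it form a connected subtree. Here edge (0,2) lies in no bag, so the decomposition is invalid.

No — edge (0,2) lies in no bag.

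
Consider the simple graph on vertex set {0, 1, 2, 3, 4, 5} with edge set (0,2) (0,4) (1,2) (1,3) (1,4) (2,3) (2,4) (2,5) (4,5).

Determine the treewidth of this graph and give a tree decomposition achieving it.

Treewidth 2.
One optimal decomposition is:
Bags: B1 = {2, 4, 5}  B2 = {0, 2, 4}  B3 = {1, 2, 4}  B4 = {1, 2, 3}
Tree: B1–B2, B2–B3, B3–B4

The largest bag has 3 vertices, giving width 2; this decomposition certifies tw(G) ≤ 2. Conversely, {1, 2, 3} is a clique of size 3, and the vertices of any clique must share a bag in every tree decomposition; so some bag has ≥ 3 vertices and tw(G) ≥ 2. Therefore the treewidth is 2.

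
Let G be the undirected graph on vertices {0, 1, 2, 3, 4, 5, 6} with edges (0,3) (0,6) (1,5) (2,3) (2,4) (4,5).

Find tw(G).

1

A width-1 tree decomposition is:
Bags: B1 = {0, 6}  B2 = {0, 3}  B3 = {2, 3}  B4 = {2, 4}  B5 = {4, 5}  B6 = {1, 5}
Tree: B1–B2, B2–B3, B3–B4, B4–B5, B5–B6
Every bag has size at most 2, so the width is 2 − 1 = 1 and tw(G) ≤ 1. Since G has at least one edge (e.g. 6–0), it is not an edgeless graph, so tw(G) ≥ 1. Hence tw(G) = 1 exactly.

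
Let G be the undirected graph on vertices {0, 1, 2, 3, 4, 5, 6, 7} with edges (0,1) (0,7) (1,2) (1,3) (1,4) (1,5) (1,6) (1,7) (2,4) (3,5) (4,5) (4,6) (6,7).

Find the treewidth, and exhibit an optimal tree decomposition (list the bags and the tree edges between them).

Every bag has size at most 3, so the width is 3 − 1 = 2 and tw(G) ≤ 2. Conversely, {0, 1, 7} is a clique of size 3, and the vertices of any clique must share a bag in every tree decomposition; so some bag has ≥ 3 vertices and tw(G) ≥ 2. The upper and lower bounds meet at 2, so that is the treewidth.

Treewidth 2.
Bags: B1 = {1, 2, 4}  B2 = {1, 4, 6}  B3 = {1, 4, 5}  B4 = {1, 6, 7}  B5 = {0, 1, 7}  B6 = {1, 3, 5}
Tree: B1–B2, B2–B3, B2–B4, B4–B5, B3–B6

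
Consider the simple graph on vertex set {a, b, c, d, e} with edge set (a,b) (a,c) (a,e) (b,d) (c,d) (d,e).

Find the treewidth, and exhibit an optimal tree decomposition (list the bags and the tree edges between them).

The largest bag has 3 vertices, giving width 2; this decomposition certifies tw(G) ≤ 2. For the lower bound, G contains the cycle e–d–c–a–e, so G is not a forest; only forests have treewidth ≤ 1, hence tw(G) ≥ 2. Hence tw(G) = 2 exactly.

Treewidth 2.
Bags: B1 = {a, d, e}  B2 = {a, c, d}  B3 = {a, b, d}
Tree: B1–B2, B2–B3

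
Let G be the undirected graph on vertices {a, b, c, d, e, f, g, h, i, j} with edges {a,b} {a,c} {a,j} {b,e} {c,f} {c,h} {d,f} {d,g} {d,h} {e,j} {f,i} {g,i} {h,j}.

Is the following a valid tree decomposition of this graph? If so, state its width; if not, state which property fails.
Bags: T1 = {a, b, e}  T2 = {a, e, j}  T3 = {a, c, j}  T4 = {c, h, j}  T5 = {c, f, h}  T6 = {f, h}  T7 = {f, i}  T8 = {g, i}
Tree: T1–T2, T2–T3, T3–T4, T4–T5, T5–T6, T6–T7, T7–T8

No — vertex d appears in no bag.

A tree decomposition must satisfy three properties: every vertex lies in some bag; for every edge, both endpoints lie together in some bag; and for every vertex, the bags containing it form a connected subtree. Here vertex d appears in no bag, so the decomposition is invalid.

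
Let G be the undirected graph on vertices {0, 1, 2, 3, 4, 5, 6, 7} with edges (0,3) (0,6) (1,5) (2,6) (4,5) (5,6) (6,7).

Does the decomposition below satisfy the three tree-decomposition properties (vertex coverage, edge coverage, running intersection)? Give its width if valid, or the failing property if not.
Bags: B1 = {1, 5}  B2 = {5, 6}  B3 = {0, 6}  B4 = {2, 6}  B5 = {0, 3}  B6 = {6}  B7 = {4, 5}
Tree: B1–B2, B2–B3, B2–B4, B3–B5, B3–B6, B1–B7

A tree decomposition must satisfy three properties: every vertex lies in some bag; for every edge, both endpoints lie together in some bag; and for every vertex, the bags containing it form a connected subtree. Here vertex 7 appears in no bag, so the decomposition is invalid.

No — vertex 7 appears in no bag.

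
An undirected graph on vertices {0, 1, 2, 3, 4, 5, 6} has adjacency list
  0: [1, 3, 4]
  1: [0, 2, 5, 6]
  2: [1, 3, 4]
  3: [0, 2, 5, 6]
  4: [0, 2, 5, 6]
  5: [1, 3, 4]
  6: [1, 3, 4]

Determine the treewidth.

3

A width-3 tree decomposition is:
Bags: B1 = {1, 3, 4, 5}  B2 = {1, 2, 3, 4}  B3 = {0, 1, 3, 4}  B4 = {1, 3, 4, 6}
Tree: B1–B2, B2–B3, B3–B4
The largest bag has 4 vertices, giving width 3; this decomposition certifies tw(G) ≤ 3. For the lower bound: the 4 vertex sets {1,5}, {2,4}, {3}, {0} are disjoint, each induces a connected subgraph, and every pair is joined by at least one edge of G. Contracting each set to a single vertex therefore yields K_{4} as a minor, and since treewidth is minor-monotone, tw(G) ≥ tw(K_{4}) = 3. The upper and lower bounds meet at 3, so that is the treewidth.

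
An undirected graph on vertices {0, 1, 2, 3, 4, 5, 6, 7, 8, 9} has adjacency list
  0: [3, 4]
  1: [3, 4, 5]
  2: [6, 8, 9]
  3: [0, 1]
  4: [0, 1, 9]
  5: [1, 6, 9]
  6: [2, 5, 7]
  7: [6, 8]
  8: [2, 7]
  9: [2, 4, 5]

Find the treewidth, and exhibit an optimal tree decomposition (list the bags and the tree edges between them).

Treewidth 2.
One optimal decomposition is:
Bags: B1 = {0, 3, 4}  B2 = {1, 3, 4}  B3 = {1, 4, 9}  B4 = {1, 5, 9}  B5 = {2, 5, 9}  B6 = {2, 5, 6}  B7 = {2, 6, 8}  B8 = {6, 7, 8}
Tree: B1–B2, B2–B3, B3–B4, B4–B5, B5–B6, B6–B7, B7–B8

The largest bag has 3 vertices, giving width 2; this decomposition certifies tw(G) ≤ 2. For the lower bound, G contains the cycle 0–3–1–4–0, so G is not a forest; only forests have treewidth ≤ 1, hence tw(G) ≥ 2. Combining the bounds, tw(G) = 2.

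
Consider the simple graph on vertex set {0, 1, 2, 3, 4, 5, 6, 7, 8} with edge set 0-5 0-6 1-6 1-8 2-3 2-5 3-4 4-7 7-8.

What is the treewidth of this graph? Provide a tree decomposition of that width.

Treewidth 2.
One optimal decomposition is:
Bags: B1 = {2, 3, 4}  B2 = {2, 4, 7}  B3 = {2, 7, 8}  B4 = {1, 2, 8}  B5 = {1, 2, 6}  B6 = {0, 2, 6}  B7 = {0, 2, 5}
Tree: B1–B2, B2–B3, B3–B4, B4–B5, B5–B6, B6–B7

Each bag holds 3 vertices, so the decomposition has width 2, which upper-bounds the treewidth. Since 2–3–4–7–8–1–6–0–5–2 is a cycle in G, G is not acyclic. Forests are exactly the graphs of treewidth ≤ 1, so tw(G) ≥ 2. Therefore the treewidth is 2.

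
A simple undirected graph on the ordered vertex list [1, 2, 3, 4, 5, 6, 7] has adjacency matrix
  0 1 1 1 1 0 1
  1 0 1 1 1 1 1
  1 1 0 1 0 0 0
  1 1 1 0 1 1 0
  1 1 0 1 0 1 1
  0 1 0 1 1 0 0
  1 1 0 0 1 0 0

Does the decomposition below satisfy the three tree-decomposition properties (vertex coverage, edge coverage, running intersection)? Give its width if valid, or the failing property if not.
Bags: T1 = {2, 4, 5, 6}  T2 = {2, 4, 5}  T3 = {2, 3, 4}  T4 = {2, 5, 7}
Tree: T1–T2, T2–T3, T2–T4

No — vertex 1 appears in no bag.

A tree decomposition must satisfy three properties: every vertex lies in some bag; for every edge, both endpoints lie together in some bag; and for every vertex, the bags containing it form a connected subtree. Here vertex 1 appears in no bag, so the decomposition is invalid.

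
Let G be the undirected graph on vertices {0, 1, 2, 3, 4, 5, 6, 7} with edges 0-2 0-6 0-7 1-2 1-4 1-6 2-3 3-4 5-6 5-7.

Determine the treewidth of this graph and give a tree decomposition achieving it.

Every bag has size at most 3, so the width is 3 − 1 = 2 and tw(G) ≤ 2. Since 5–7–0–6–5 is a cycle in G, G is not acyclic. Forests are exactly the graphs of treewidth ≤ 1, so tw(G) ≥ 2. Therefore the treewidth is 2.

Treewidth 2.
One such decomposition:
Bags: B1 = {5, 6, 7}  B2 = {0, 6, 7}  B3 = {0, 1, 6}  B4 = {0, 1, 2}  B5 = {1, 2, 4}  B6 = {2, 3, 4}
Tree: B1–B2, B2–B3, B3–B4, B4–B5, B5–B6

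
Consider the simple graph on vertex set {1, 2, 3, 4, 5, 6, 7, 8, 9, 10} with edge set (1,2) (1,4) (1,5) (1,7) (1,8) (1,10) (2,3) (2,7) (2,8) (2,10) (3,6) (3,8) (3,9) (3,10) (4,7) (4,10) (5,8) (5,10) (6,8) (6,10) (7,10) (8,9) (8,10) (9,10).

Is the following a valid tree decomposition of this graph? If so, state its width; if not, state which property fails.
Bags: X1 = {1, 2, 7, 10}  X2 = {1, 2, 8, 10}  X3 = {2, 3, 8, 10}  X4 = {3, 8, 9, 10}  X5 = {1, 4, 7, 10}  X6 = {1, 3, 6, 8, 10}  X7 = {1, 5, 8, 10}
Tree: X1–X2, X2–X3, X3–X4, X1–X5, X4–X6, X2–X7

No — bags containing vertex 1 are not connected in the tree.

A tree decomposition must satisfy three properties: every vertex lies in some bag; for every edge, both endpoints lie together in some bag; and for every vertex, the bags containing it form a connected subtree. Here bags containing vertex 1 are not connected in the tree, so the decomposition is invalid.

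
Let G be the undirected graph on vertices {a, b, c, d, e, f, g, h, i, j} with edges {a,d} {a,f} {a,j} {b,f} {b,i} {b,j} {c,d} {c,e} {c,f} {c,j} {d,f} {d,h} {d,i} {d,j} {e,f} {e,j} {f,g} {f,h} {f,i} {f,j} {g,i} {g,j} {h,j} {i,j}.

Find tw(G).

3

A width-3 tree decomposition is:
Bags: B1 = {d, f, i, j}  B2 = {c, d, f, j}  B3 = {a, d, f, j}  B4 = {b, f, i, j}  B5 = {d, f, h, j}  B6 = {c, e, f, j}  B7 = {f, g, i, j}
Tree: B1–B2, B1–B3, B1–B4, B2–B5, B2–B6, B4–B7
Every bag has size at most 4, so the width is 4 − 1 = 3 and tw(G) ≤ 3. Conversely, {d, f, h, j} is a clique of size 4, and the vertices of any clique must share a bag in every tree decomposition; so some bag has ≥ 4 vertices and tw(G) ≥ 3. Hence tw(G) = 3 exactly.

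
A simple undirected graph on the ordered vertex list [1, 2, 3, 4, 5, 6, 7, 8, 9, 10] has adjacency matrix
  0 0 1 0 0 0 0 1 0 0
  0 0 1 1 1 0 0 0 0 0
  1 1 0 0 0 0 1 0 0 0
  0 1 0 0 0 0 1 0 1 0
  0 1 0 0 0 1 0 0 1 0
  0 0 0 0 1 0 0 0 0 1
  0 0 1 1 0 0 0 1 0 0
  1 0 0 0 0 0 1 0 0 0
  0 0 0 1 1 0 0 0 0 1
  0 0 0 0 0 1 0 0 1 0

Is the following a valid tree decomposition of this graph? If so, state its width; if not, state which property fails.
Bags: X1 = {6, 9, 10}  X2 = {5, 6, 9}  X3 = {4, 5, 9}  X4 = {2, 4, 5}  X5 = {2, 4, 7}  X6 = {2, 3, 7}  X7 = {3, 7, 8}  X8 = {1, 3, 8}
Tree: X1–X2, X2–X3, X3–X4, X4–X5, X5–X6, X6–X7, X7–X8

Checking the three conditions: (i) the bags cover all of {1, 2, 3, 4, 5, 6, 7, 8, 9, 10}; (ii) for each edge, some bag contains both endpoints; (iii) the bags containing any fixed vertex form a subtree. All hold, so the decomposition is valid with width 3 − 1 = 2.

Yes; width 2.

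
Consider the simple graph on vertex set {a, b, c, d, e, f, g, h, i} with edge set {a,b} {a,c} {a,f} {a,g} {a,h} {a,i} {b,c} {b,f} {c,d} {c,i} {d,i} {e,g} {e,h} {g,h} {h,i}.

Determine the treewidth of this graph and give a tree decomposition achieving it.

Treewidth 2.
Bags: B1 = {a, h, i}  B2 = {a, g, h}  B3 = {a, c, i}  B4 = {a, b, c}  B5 = {e, g, h}  B6 = {c, d, i}  B7 = {a, b, f}
Tree: B1–B2, B1–B3, B3–B4, B2–B5, B3–B6, B4–B7

The largest bag has 3 vertices, giving width 2; this decomposition certifies tw(G) ≤ 2. Conversely, {c, d, i} is a clique of size 3, and the vertices of any clique must share a bag in every tree decomposition; so some bag has ≥ 3 vertices and tw(G) ≥ 2. Hence tw(G) = 2 exactly.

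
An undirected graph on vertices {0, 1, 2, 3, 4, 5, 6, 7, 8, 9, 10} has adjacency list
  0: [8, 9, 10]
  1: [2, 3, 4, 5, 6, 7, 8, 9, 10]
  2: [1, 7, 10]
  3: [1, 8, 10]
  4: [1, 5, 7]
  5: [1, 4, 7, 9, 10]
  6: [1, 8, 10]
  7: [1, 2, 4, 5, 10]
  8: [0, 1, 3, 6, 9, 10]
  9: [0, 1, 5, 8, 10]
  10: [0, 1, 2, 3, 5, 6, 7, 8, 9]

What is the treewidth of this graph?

A width-3 tree decomposition is:
Bags: B1 = {1, 5, 7, 10}  B2 = {1, 5, 9, 10}  B3 = {1, 2, 7, 10}  B4 = {1, 8, 9, 10}  B5 = {1, 6, 8, 10}  B6 = {1, 4, 5, 7}  B7 = {0, 8, 9, 10}  B8 = {1, 3, 8, 10}
Tree: B1–B2, B1–B3, B2–B4, B4–B5, B1–B6, B4–B7, B5–B8
The largest bag has 4 vertices, giving width 3; this decomposition certifies tw(G) ≤ 3. On the other hand G contains the 4-clique {0, 8, 9, 10}. A clique must lie in a single bag of any decomposition, so no decomposition can have width below 3. The upper and lower bounds meet at 3, so that is the treewidth.

3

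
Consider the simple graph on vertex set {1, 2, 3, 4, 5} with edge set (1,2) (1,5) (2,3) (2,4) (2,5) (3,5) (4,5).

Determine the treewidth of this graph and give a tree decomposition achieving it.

Treewidth 2.
Bags: B1 = {2, 4, 5}  B2 = {2, 3, 5}  B3 = {1, 2, 5}
Tree: B1–B2, B1–B3

Each bag holds 3 vertices, so the decomposition has width 2, which upper-bounds the treewidth. Conversely, {1, 2, 5} is a clique of size 3, and the vertices of any clique must share a bag in every tree decomposition; so some bag has ≥ 3 vertices and tw(G) ≥ 2. Combining the bounds, tw(G) = 2.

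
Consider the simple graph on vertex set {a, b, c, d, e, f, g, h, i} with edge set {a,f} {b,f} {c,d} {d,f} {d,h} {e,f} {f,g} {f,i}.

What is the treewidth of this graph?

A width-1 tree decomposition is:
Bags: B1 = {d, f}  B2 = {e, f}  B3 = {d, h}  B4 = {b, f}  B5 = {f, g}  B6 = {a, f}  B7 = {c, d}  B8 = {f, i}
Tree: B1–B2, B1–B3, B1–B4, B1–B5, B5–B6, B1–B7, B5–B8
Each bag holds 2 vertices, so the decomposition has width 1, which upper-bounds the treewidth. Since G has at least one edge (e.g. d–f), it is not an edgeless graph, so tw(G) ≥ 1. Combining the bounds, tw(G) = 1.

1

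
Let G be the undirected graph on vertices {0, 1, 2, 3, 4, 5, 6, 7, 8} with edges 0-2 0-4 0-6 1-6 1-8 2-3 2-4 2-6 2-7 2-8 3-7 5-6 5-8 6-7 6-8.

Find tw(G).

A width-2 tree decomposition is:
Bags: B1 = {0, 2, 6}  B2 = {2, 6, 8}  B3 = {2, 6, 7}  B4 = {0, 2, 4}  B5 = {5, 6, 8}  B6 = {2, 3, 7}  B7 = {1, 6, 8}
Tree: B1–B2, B1–B3, B1–B4, B2–B5, B3–B6, B5–B7
Each bag holds 3 vertices, so the decomposition has width 2, which upper-bounds the treewidth. On the other hand G contains the 3-clique {1, 6, 8}. A clique must lie in a single bag of any decomposition, so no decomposition can have width below 2. Hence tw(G) = 2 exactly.

2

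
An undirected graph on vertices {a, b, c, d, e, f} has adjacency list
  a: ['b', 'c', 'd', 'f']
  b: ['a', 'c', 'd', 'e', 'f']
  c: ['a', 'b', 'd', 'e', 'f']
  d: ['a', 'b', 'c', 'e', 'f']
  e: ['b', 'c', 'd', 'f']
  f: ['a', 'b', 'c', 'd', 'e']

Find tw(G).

4

A width-4 tree decomposition is:
Bags: B1 = {b, c, d, e, f}  B2 = {a, b, c, d, f}
Tree: B1–B2
The largest bag has 5 vertices, giving width 4; this decomposition certifies tw(G) ≤ 4. For the lower bound, the 5 vertices {b, c, d, e, f} are pairwise adjacent, and any tree decomposition puts a clique entirely inside one bag — forcing width ≥ 4. Combining the bounds, tw(G) = 4.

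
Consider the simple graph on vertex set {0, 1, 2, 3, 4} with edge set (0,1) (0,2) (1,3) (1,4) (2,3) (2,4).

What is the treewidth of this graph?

2

A width-2 tree decomposition is:
Bags: B1 = {1, 2, 4}  B2 = {0, 1, 2}  B3 = {1, 2, 3}
Tree: B1–B2, B2–B3
The largest bag has 3 vertices, giving width 2; this decomposition certifies tw(G) ≤ 2. Since 1–4–2–0–1 is a cycle in G, G is not acyclic. Forests are exactly the graphs of treewidth ≤ 1, so tw(G) ≥ 2. Therefore the treewidth is 2.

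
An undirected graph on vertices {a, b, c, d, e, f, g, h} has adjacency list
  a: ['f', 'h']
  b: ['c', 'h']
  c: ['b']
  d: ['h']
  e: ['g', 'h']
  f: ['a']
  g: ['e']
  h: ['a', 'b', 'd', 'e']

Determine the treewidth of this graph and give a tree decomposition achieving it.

Each bag holds 2 vertices, so the decomposition has width 1, which upper-bounds the treewidth. Any graph with an edge has treewidth ≥ 1, and G has the edge h–a. Combining the bounds, tw(G) = 1.

Treewidth 1.
One optimal decomposition is:
Bags: B1 = {a, h}  B2 = {d, h}  B3 = {b, h}  B4 = {b, c}  B5 = {a, f}  B6 = {e, h}  B7 = {e, g}
Tree: B1–B2, B2–B3, B3–B4, B1–B5, B3–B6, B6–B7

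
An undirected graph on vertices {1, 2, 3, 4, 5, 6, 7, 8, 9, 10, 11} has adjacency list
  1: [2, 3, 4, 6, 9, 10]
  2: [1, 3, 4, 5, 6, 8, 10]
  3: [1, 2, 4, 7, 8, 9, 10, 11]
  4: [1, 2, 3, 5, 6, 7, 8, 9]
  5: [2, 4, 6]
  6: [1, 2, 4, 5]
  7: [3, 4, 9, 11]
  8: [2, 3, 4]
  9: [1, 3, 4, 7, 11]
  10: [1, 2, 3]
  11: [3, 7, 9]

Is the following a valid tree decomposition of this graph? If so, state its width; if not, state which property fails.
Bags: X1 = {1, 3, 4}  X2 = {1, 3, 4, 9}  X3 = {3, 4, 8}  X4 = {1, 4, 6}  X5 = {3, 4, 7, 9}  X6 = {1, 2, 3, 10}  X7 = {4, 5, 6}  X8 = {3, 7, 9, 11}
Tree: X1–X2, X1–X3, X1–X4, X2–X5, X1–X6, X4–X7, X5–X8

A tree decomposition must satisfy three properties: every vertex lies in some bag; for every edge, both endpoints lie together in some bag; and for every vertex, the bags containing it form a connected subtree. Here edge (2,4) lies in no bag, so the decomposition is invalid.

No — edge (2,4) lies in no bag.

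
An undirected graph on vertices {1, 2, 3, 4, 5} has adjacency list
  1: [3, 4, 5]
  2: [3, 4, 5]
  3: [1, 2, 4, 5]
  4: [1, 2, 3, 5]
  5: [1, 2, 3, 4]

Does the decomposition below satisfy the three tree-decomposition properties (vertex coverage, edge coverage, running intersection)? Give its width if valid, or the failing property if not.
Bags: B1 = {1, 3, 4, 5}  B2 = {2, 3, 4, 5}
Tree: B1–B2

Checking the three conditions: (i) the bags cover all of {1, 2, 3, 4, 5}; (ii) for each edge, some bag contains both endpoints; (iii) the bags containing any fixed vertex form a subtree. All hold, so the decomposition is valid with width 4 − 1 = 3.

Yes; width 3.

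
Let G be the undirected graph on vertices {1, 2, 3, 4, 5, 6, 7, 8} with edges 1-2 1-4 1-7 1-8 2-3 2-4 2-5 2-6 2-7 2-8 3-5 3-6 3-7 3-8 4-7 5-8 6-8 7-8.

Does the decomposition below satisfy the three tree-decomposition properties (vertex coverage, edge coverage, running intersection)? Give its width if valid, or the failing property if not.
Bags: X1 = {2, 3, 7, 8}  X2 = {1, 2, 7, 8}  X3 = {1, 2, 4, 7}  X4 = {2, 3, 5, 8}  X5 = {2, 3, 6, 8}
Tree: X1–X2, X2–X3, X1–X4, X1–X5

Checking the three conditions: (i) the bags cover all of {1, 2, 3, 4, 5, 6, 7, 8}; (ii) for each edge, some bag contains both endpoints; (iii) the bags containing any fixed vertex form a subtree. All hold, so the decomposition is valid with width 4 − 1 = 3.

Yes; width 3.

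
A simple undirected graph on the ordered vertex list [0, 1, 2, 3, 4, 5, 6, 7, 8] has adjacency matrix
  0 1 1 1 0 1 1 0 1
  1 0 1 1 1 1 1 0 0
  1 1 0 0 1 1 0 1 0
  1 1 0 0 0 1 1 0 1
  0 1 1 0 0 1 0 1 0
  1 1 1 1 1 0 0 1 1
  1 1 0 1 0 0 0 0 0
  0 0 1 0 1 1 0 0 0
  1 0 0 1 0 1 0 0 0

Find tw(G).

A width-3 tree decomposition is:
Bags: B1 = {0, 3, 5, 8}  B2 = {0, 1, 3, 5}  B3 = {0, 1, 2, 5}  B4 = {0, 1, 3, 6}  B5 = {1, 2, 4, 5}  B6 = {2, 4, 5, 7}
Tree: B1–B2, B2–B3, B2–B4, B3–B5, B5–B6
The largest bag has 4 vertices, giving width 3; this decomposition certifies tw(G) ≤ 3. On the other hand G contains the 4-clique {0, 3, 5, 8}. A clique must lie in a single bag of any decomposition, so no decomposition can have width below 3. The upper and lower bounds meet at 3, so that is the treewidth.

3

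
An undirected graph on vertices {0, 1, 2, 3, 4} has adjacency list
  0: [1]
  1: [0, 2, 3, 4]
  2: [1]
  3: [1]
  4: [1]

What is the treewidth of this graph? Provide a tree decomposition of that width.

Each bag holds 2 vertices, so the decomposition has width 1, which upper-bounds the treewidth. Since G has at least one edge (e.g. 1–2), it is not an edgeless graph, so tw(G) ≥ 1. Combining the bounds, tw(G) = 1.

Treewidth 1.
One optimal decomposition is:
Bags: B1 = {1, 2}  B2 = {1, 3}  B3 = {1, 4}  B4 = {0, 1}
Tree: B1–B2, B1–B3, B3–B4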